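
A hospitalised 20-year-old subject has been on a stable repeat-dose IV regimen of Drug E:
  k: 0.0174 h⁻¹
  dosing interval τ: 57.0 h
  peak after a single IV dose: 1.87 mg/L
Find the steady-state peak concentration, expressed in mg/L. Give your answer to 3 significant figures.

e^(−kτ) = e^(−0.01740 × 57.0) = 0.3709
Accumulation ratio R = 1 / (1 − e^(−kτ)) = 1 / (1 − 0.3709) = 1.590
Steady-state peak = C₀ × R = 1.87 × 1.590 = 2.973 mg/L

2.97 mg/L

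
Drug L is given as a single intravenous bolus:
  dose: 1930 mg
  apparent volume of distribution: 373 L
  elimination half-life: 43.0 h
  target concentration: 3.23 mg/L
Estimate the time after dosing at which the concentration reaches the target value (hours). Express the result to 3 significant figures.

C₀ = Dose / Vd = 1930 / 373 = 5.174 mg/L
k = ln2 / t½ = 0.693147 / 43.0 = 0.01612 h⁻¹
t = ln(C₀ / C) / k = ln(5.174 / 3.23) / 0.01612
  = ln(1.602) / 0.01612 = 0.4713 / 0.01612 = 29.24 h

29.2 h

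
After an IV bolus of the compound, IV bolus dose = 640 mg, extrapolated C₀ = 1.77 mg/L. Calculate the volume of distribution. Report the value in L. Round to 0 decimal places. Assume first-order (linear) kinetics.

Vd = Dose / C₀ = 640.0 / 1.77 = 361.6 L

362 L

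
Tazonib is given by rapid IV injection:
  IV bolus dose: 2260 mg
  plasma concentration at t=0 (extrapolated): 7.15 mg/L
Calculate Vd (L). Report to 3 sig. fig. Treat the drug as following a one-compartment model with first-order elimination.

316 L

Vd = Dose / C₀ = 2260 / 7.15 = 316.1 L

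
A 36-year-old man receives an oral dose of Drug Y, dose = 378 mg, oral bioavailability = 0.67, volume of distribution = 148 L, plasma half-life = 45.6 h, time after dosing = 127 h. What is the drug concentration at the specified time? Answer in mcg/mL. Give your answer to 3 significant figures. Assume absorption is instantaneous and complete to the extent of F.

Amount reaching circulation = F × Dose = 0.67 × 378.0 = 253.3 mg
C₀ = F·Dose / Vd = 253.3 / 148 = 1.711 mg/L
k = ln2 / t½ = 0.693147 / 45.6 = 0.01520 h⁻¹
C = C₀ · e^(−k·t) = 1.711 × e^(−0.01520 × 127)
  = 1.711 × 0.1451 = 0.2483 mg/L
(0.2483 mg/L = 0.2483 mcg/mL)

0.248 mcg/mL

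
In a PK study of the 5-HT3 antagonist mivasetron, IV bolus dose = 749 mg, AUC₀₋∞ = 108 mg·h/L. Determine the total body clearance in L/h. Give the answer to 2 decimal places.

CL = Dose / AUC = 749 / 108 = 6.935 L/h

6.94 L/h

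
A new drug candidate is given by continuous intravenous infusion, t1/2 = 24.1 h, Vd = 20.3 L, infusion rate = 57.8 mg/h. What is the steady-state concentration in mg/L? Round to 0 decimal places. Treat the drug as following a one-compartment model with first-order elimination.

99 mg/L

k = ln2 / t½ = 0.693147 / 24.1 = 0.02876 h⁻¹
CL = k × Vd = 0.02876 × 20.3 = 0.5838 L/h
At steady state Css = R₀ / CL = 57.8 / 0.5838 = 99.01 mg/L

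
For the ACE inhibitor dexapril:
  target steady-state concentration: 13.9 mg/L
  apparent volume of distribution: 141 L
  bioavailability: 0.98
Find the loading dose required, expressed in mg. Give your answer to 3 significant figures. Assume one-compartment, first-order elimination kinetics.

2000 mg

LD = Css × Vd / F = 13.9 × 141 / 0.98 = 2000 mg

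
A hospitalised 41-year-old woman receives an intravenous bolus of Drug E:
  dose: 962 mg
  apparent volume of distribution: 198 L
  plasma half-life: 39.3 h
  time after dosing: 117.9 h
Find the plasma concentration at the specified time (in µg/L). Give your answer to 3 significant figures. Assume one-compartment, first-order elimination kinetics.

607 µg/L

C₀ = Dose / Vd = 962.0 / 198 = 4.859 mg/L
k = ln2 / t½ = 0.693147 / 39.3 = 0.01764 h⁻¹
t / t½ = 117.9 / 39.3 = 3 half-lives
C = C₀ × (1/2)^3 = 4.859 × 0.1250 = 0.6074 mg/L
Convert: 0.6074 mg/L × 1000 = 607.4 µg/L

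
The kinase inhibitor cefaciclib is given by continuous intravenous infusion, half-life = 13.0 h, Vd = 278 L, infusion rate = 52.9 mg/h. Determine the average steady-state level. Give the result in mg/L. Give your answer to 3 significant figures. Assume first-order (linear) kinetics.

k = ln2 / t½ = 0.693147 / 13.0 = 0.05332 h⁻¹
CL = k × Vd = 0.05332 × 278 = 14.82 L/h
At steady state Css = R₀ / CL = 52.9 / 14.82 = 3.570 mg/L

3.57 mg/L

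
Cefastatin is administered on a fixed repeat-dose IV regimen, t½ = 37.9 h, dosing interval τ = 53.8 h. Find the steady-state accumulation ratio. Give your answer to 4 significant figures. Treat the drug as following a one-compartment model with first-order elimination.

k = ln2 / t½ = 0.693147 / 37.9 = 0.01829 h⁻¹
e^(−kτ) = e^(−0.01829 × 53.8) = 0.3738
Accumulation ratio R = 1 / (1 − e^(−kτ)) = 1 / (1 − 0.3738) = 1.597

1.597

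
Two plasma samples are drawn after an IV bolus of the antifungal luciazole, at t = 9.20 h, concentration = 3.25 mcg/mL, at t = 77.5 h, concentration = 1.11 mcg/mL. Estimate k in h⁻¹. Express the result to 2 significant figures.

0.016 h⁻¹

k = ln(C₁/C₂) / (t₂ − t₁) = ln(3.25/1.11) / (77.5 − 9.20)
  = 1.074 / 68.30 = 0.01572 h⁻¹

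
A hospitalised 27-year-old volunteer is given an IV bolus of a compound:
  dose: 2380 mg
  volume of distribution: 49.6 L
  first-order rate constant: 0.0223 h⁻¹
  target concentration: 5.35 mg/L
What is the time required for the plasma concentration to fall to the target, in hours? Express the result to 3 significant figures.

98.4 h

C₀ = Dose / Vd = 2380 / 49.6 = 47.98 mg/L
t = ln(C₀ / C) / k = ln(47.98 / 5.35) / 0.02230
  = ln(8.968) / 0.02230 = 2.194 / 0.02230 = 98.39 h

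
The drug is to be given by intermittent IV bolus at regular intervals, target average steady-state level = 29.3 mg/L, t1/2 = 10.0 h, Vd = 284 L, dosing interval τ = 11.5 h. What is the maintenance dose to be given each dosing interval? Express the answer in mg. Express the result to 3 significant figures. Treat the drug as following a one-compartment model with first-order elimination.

k = ln2 / t½ = 0.693147 / 10.0 = 0.06931 h⁻¹
CL = k × Vd = 0.06931 × 284 = 19.68 L/h
At steady state, Dose/τ = Css × CL.
Dose = Css × CL × τ = 29.3 × 19.68 × 11.5 = 6631 mg

6630 mg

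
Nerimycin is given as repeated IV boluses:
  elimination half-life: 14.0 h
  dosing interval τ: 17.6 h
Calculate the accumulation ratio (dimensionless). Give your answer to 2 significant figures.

k = ln2 / t½ = 0.693147 / 14.0 = 0.04951 h⁻¹
e^(−kτ) = e^(−0.04951 × 17.6) = 0.4184
Accumulation ratio R = 1 / (1 − e^(−kτ)) = 1 / (1 − 0.4184) = 1.719

1.7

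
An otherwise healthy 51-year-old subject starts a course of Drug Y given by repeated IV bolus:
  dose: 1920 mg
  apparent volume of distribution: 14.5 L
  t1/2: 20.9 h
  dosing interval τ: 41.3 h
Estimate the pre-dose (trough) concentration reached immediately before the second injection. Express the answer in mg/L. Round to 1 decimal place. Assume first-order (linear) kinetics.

33.7 mg/L

C₀ per dose = Dose / Vd = 1920 / 14.5 = 132.4 mg/L
k = ln2 / t½ = 0.693147 / 20.9 = 0.03316 h⁻¹
Fraction remaining after one interval: r = e^(−kτ) = e^(−0.03316 × 41.3) = 0.2542
Before dose 2, 1 dose has been given (aged 1τ).
C_trough = C₀ × r = 132.4 × 0.2542 = 33.66 mg/L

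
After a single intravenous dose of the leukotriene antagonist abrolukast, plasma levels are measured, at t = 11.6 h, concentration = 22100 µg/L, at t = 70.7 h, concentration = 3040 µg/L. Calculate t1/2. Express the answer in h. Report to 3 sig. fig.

20.7 h

k = ln(C₁/C₂) / (t₂ − t₁) = ln(22100/3040) / (70.7 − 11.6)
  = 1.984 / 59.10 = 0.03357 h⁻¹
t½ = ln2 / k = 0.693147 / 0.03357 = 20.65 h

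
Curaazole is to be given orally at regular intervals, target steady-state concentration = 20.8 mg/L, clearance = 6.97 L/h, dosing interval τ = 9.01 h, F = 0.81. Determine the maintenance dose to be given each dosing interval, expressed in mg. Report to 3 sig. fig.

1610 mg

At steady state, F × (Dose/τ) = Css × CL.
Dose = Css × CL × τ / F = 20.8 × 6.970 × 9.01 / 0.81 = 1613 mg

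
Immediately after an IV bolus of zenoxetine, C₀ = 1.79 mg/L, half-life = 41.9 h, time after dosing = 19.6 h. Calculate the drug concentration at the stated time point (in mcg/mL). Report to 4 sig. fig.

1.294 mcg/mL

k = ln2 / t½ = 0.693147 / 41.9 = 0.01654 h⁻¹
C = C₀ · e^(−k·t) = 1.790 × e^(−0.01654 × 19.6)
  = 1.790 × 0.7231 = 1.294 mg/L
(1.294 mg/L = 1.294 mcg/mL)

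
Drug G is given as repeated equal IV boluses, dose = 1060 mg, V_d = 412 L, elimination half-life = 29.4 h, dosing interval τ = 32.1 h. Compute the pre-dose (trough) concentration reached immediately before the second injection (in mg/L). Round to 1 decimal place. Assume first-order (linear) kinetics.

1.2 mg/L

C₀ per dose = Dose / Vd = 1060 / 412 = 2.573 mg/L
k = ln2 / t½ = 0.693147 / 29.4 = 0.02358 h⁻¹
Fraction remaining after one interval: r = e^(−kτ) = e^(−0.02358 × 32.1) = 0.4691
Before dose 2, 1 dose has been given (aged 1τ).
C_trough = C₀ × r = 2.573 × 0.4691 = 1.207 mg/L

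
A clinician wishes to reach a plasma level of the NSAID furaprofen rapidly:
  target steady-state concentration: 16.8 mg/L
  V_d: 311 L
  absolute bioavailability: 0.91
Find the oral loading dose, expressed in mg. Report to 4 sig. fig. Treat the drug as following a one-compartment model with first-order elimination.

5742 mg

LD = Css × Vd / F = 16.8 × 311 / 0.91 = 5742 mg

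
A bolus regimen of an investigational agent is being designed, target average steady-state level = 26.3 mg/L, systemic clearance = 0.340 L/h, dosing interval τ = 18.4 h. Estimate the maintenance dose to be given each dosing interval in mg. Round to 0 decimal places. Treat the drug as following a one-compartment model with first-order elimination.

165 mg

At steady state, Dose/τ = Css × CL.
Dose = Css × CL × τ = 26.3 × 0.3400 × 18.4 = 164.5 mg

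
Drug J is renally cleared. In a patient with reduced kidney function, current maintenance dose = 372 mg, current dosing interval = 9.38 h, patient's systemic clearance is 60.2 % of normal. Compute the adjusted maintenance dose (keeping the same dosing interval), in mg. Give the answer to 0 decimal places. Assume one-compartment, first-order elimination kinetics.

To keep the same average steady-state level, dosing rate must scale with clearance.
CL ratio = 60.2 / 100 = 0.6020
New dose (same interval) = 372 × 0.6020 = 223.9 mg

224 mg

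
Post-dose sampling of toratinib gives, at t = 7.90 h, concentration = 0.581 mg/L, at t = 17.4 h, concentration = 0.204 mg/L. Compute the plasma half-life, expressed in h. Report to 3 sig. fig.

6.29 h

k = ln(C₁/C₂) / (t₂ − t₁) = ln(0.581/0.204) / (17.4 − 7.90)
  = 1.047 / 9.500 = 0.1102 h⁻¹
t½ = ln2 / k = 0.693147 / 0.1102 = 6.290 h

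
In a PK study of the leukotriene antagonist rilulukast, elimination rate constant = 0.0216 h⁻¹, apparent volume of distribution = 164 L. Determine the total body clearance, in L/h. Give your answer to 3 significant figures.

CL = k × Vd = 0.0216 × 164 = 3.542 L/h

3.54 L/h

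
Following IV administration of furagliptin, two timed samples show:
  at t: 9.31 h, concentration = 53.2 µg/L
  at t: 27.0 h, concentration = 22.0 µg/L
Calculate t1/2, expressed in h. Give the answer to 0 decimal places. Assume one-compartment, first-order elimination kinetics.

k = ln(C₁/C₂) / (t₂ − t₁) = ln(53.2/22.0) / (27.0 − 9.31)
  = 0.8830 / 17.69 = 0.04992 h⁻¹
t½ = ln2 / k = 0.693147 / 0.04992 = 13.89 h

14 h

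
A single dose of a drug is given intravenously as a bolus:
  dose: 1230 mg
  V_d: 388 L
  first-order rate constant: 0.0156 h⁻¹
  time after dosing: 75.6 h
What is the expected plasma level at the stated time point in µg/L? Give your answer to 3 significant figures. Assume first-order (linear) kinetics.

C₀ = Dose / Vd = 1230 / 388 = 3.170 mg/L
C = C₀ · e^(−k·t) = 3.170 × e^(−0.01560 × 75.6)
  = 3.170 × 0.3075 = 0.9748 mg/L
Convert: 0.9748 mg/L × 1000 = 974.8 µg/L

975 µg/L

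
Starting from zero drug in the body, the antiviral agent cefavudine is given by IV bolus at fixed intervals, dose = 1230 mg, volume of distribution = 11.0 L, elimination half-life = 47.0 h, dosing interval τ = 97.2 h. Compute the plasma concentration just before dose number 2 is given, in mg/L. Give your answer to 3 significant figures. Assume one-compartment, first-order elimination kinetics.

C₀ per dose = Dose / Vd = 1230 / 11.0 = 111.8 mg/L
k = ln2 / t½ = 0.693147 / 47.0 = 0.01475 h⁻¹
Fraction remaining after one interval: r = e^(−kτ) = e^(−0.01475 × 97.2) = 0.2384
Before dose 2, 1 dose has been given (aged 1τ).
C_trough = C₀ × r = 111.8 × 0.2384 = 26.65 mg/L

26.7 mg/L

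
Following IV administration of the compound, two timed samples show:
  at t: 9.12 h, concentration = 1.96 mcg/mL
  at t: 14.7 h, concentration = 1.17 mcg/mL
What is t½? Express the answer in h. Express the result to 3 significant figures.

k = ln(C₁/C₂) / (t₂ − t₁) = ln(1.96/1.17) / (14.7 − 9.12)
  = 0.5159 / 5.580 = 0.09246 h⁻¹
t½ = ln2 / k = 0.693147 / 0.09246 = 7.497 h

7.50 h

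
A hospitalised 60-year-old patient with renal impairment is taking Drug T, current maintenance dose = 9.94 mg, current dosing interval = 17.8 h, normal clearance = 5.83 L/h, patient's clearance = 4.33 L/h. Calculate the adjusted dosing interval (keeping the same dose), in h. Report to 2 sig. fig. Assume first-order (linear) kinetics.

To keep the same average steady-state level, dosing rate must scale with clearance.
CL ratio = 4.33 / 5.83 = 0.7427
New interval (same dose) = 17.8 / 0.7427 = 23.97 h

24 h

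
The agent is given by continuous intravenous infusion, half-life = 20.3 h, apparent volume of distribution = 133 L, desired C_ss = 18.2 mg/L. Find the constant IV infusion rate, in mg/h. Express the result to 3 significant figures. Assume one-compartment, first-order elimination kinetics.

k = ln2 / t½ = 0.693147 / 20.3 = 0.03415 h⁻¹
CL = k × Vd = 0.03415 × 133 = 4.542 L/h
At steady state, infusion rate R₀ = Css × CL = 18.2 × 4.542 = 82.66 mg/h

82.7 mg/h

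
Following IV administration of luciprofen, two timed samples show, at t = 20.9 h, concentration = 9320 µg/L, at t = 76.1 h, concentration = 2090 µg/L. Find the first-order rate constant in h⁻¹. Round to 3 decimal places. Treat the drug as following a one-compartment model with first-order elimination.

0.027 h⁻¹

k = ln(C₁/C₂) / (t₂ − t₁) = ln(9320/2090) / (76.1 − 20.9)
  = 1.495 / 55.20 = 0.02708 h⁻¹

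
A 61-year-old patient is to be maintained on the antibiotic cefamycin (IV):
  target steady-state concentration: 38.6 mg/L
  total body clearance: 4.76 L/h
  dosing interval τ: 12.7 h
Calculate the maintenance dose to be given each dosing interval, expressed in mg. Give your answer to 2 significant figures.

2300 mg

At steady state, Dose/τ = Css × CL.
Dose = Css × CL × τ = 38.6 × 4.760 × 12.7 = 2333 mg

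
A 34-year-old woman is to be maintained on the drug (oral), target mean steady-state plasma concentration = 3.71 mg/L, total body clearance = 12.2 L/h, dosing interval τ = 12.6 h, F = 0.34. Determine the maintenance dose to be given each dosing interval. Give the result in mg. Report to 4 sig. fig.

1677 mg

At steady state, F × (Dose/τ) = Css × CL.
Dose = Css × CL × τ / F = 3.71 × 12.20 × 12.6 / 0.34 = 1677 mg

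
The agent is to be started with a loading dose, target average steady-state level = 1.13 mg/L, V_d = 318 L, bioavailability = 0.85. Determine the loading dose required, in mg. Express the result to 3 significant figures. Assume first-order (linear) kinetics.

LD = Css × Vd / F = 1.13 × 318 / 0.85 = 422.8 mg

423 mg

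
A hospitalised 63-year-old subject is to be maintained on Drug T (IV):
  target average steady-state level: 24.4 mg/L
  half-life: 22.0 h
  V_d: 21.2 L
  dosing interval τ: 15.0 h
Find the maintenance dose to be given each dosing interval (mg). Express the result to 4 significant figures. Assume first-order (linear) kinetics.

k = ln2 / t½ = 0.693147 / 22.0 = 0.03151 h⁻¹
CL = k × Vd = 0.03151 × 21.2 = 0.6680 L/h
At steady state, Dose/τ = Css × CL.
Dose = Css × CL × τ = 24.4 × 0.6680 × 15.0 = 244.5 mg

244.5 mg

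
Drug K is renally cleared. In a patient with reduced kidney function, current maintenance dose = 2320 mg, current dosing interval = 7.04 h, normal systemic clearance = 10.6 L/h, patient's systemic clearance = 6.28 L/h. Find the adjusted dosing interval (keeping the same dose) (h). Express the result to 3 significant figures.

To keep the same average steady-state level, dosing rate must scale with clearance.
CL ratio = 6.28 / 10.6 = 0.5925
New interval (same dose) = 7.04 / 0.5925 = 11.88 h

11.9 h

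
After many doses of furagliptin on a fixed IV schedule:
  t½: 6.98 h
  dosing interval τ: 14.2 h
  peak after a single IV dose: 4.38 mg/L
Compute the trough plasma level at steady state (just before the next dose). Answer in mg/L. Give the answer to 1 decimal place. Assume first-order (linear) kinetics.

1.4 mg/L

k = ln2 / t½ = 0.693147 / 6.98 = 0.09930 h⁻¹
e^(−kτ) = e^(−0.09930 × 14.2) = 0.2441
Accumulation ratio R = 1 / (1 − e^(−kτ)) = 1 / (1 − 0.2441) = 1.323
Steady-state trough = C₀ × R × e^(−kτ) = 4.38 × 1.323 × 0.2441 = 1.414 mg/L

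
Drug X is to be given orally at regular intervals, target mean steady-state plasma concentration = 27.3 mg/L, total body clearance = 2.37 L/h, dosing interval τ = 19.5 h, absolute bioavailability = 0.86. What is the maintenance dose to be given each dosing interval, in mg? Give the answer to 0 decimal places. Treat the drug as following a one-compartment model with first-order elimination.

1467 mg

At steady state, F × (Dose/τ) = Css × CL.
Dose = Css × CL × τ / F = 27.3 × 2.370 × 19.5 / 0.86 = 1467 mg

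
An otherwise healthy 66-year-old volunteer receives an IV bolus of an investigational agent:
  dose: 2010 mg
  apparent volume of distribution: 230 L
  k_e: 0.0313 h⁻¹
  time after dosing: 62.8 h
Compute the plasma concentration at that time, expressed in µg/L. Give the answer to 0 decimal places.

C₀ = Dose / Vd = 2010 / 230 = 8.739 mg/L
C = C₀ · e^(−k·t) = 8.739 × e^(−0.03130 × 62.8)
  = 8.739 × 0.1401 = 1.224 mg/L
Convert: 1.224 mg/L × 1000 = 1224 µg/L

1224 µg/L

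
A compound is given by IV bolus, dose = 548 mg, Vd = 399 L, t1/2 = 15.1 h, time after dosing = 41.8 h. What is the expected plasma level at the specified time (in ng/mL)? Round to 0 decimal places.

C₀ = Dose / Vd = 548.0 / 399 = 1.373 mg/L
k = ln2 / t½ = 0.693147 / 15.1 = 0.04590 h⁻¹
C = C₀ · e^(−k·t) = 1.373 × e^(−0.04590 × 41.8)
  = 1.373 × 0.1468 = 0.2016 mg/L
Convert: 0.2016 mg/L × 1000 = 201.6 ng/mL

202 ng/mL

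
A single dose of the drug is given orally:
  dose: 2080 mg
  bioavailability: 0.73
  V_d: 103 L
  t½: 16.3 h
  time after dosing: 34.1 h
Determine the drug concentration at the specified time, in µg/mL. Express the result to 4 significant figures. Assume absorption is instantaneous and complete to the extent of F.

3.458 µg/mL

Amount reaching circulation = F × Dose = 0.73 × 2080 = 1518 mg
C₀ = F·Dose / Vd = 1518 / 103 = 14.74 mg/L
k = ln2 / t½ = 0.693147 / 16.3 = 0.04252 h⁻¹
C = C₀ · e^(−k·t) = 14.74 × e^(−0.04252 × 34.1)
  = 14.74 × 0.2346 = 3.458 mg/L
(3.458 mg/L = 3.458 µg/mL)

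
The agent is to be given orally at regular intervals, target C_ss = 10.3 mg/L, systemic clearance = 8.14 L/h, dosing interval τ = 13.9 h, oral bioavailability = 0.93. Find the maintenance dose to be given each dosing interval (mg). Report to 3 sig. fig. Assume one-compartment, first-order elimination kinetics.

At steady state, F × (Dose/τ) = Css × CL.
Dose = Css × CL × τ / F = 10.3 × 8.140 × 13.9 / 0.93 = 1253 mg

1250 mg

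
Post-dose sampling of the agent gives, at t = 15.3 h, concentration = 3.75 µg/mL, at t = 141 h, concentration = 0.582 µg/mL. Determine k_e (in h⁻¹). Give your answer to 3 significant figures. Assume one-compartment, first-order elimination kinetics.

0.0148 h⁻¹

k = ln(C₁/C₂) / (t₂ − t₁) = ln(3.75/0.582) / (141 − 15.3)
  = 1.863 / 125.7 = 0.01482 h⁻¹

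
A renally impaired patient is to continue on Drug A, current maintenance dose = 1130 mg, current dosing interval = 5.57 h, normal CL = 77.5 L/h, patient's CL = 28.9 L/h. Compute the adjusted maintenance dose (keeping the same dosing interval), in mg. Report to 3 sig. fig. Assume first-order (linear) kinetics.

To keep the same average steady-state level, dosing rate must scale with clearance.
CL ratio = 28.9 / 77.5 = 0.3729
New dose (same interval) = 1130 × 0.3729 = 421.4 mg

421 mg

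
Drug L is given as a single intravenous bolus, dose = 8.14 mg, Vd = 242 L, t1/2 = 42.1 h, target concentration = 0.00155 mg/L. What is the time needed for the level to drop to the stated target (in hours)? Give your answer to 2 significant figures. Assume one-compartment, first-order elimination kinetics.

C₀ = Dose / Vd = 8.140 / 242 = 0.03364 mg/L
k = ln2 / t½ = 0.693147 / 42.1 = 0.01646 h⁻¹
t = ln(C₀ / C) / k = ln(0.03364 / 0.00155) / 0.01646
  = ln(21.70) / 0.01646 = 3.077 / 0.01646 = 186.9 h

190 h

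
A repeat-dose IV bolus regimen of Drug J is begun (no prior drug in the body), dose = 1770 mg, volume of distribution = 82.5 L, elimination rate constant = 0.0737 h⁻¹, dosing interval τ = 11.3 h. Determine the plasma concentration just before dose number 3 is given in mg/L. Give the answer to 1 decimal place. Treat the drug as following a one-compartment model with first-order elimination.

C₀ per dose = Dose / Vd = 1770 / 82.5 = 21.45 mg/L
Fraction remaining after one interval: r = e^(−kτ) = e^(−0.07370 × 11.3) = 0.4348
Before dose 3, 2 doses have been given (aged 1τ, 2τ).
C_trough = C₀ × (r + r²) = 21.45 × (0.4348 + 0.1891) = 13.38 mg/L

13.4 mg/L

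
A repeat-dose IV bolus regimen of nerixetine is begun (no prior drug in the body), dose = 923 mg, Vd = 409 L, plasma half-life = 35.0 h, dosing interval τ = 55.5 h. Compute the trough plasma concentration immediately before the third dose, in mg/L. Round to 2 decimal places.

C₀ per dose = Dose / Vd = 923 / 409 = 2.257 mg/L
k = ln2 / t½ = 0.693147 / 35.0 = 0.01980 h⁻¹
Fraction remaining after one interval: r = e^(−kτ) = e^(−0.01980 × 55.5) = 0.3332
Before dose 3, 2 doses have been given (aged 1τ, 2τ).
C_trough = C₀ × (r + r²) = 2.257 × (0.3332 + 0.1110) = 1.003 mg/L

1.00 mg/L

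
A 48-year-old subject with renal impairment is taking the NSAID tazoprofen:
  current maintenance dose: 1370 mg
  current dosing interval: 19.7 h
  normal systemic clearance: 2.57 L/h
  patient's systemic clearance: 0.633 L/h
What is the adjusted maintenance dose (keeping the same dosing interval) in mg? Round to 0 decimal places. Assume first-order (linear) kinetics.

To keep the same average steady-state level, dosing rate must scale with clearance.
CL ratio = 0.633 / 2.57 = 0.2463
New dose (same interval) = 1370 × 0.2463 = 337.4 mg

337 mg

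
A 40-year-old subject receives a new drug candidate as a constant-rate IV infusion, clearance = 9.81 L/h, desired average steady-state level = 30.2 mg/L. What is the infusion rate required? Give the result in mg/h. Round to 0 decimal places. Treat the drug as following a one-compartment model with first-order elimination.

At steady state, infusion rate R₀ = Css × CL = 30.2 × 9.810 = 296.3 mg/h

296 mg/h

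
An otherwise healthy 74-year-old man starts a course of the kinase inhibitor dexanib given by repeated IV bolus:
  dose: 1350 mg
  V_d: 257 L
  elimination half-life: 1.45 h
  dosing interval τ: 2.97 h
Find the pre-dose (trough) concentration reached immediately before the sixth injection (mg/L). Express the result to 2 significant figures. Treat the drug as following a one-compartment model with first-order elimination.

C₀ per dose = Dose / Vd = 1350 / 257 = 5.253 mg/L
k = ln2 / t½ = 0.693147 / 1.45 = 0.4780 h⁻¹
Fraction remaining after one interval: r = e^(−kτ) = e^(−0.4780 × 2.97) = 0.2418
Before dose 6, 5 doses have been given (aged 1τ, 2τ, 3τ, 4τ, 5τ).
C_trough = C₀ × (r + r² + … + r^5) = C₀ × r(1−r^5)/(1−r)
        = 5.253 × 0.2418 × (1 − 0.0008266) / (1 − 0.2418) = 1.674 mg/L

1.7 mg/L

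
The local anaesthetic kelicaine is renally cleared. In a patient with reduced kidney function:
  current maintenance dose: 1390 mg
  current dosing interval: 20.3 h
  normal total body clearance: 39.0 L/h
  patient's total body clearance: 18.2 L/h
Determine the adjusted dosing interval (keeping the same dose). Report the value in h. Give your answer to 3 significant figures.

To keep the same average steady-state level, dosing rate must scale with clearance.
CL ratio = 18.2 / 39.0 = 0.4667
New interval (same dose) = 20.3 / 0.4667 = 43.50 h

43.5 h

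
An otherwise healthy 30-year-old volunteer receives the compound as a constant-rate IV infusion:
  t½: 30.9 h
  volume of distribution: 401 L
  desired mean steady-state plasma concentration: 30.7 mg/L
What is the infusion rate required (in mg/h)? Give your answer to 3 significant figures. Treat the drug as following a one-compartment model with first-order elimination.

276 mg/h

k = ln2 / t½ = 0.693147 / 30.9 = 0.02243 h⁻¹
CL = k × Vd = 0.02243 × 401 = 8.994 L/h
At steady state, infusion rate R₀ = Css × CL = 30.7 × 8.994 = 276.1 mg/h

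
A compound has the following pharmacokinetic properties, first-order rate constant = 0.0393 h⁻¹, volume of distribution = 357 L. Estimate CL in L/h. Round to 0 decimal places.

CL = k × Vd = 0.0393 × 357 = 14.03 L/h

14 L/h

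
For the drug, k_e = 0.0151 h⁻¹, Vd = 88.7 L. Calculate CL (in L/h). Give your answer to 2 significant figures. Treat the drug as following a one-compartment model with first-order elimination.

CL = k × Vd = 0.0151 × 88.7 = 1.339 L/h

1.3 L/h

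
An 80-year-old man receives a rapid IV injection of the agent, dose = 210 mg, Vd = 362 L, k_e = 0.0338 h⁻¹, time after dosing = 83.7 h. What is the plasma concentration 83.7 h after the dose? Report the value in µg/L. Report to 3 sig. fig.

34.3 µg/L

C₀ = Dose / Vd = 210.0 / 362 = 0.5801 mg/L
C = C₀ · e^(−k·t) = 0.5801 × e^(−0.03380 × 83.7)
  = 0.5801 × 0.05907 = 0.03427 mg/L
Convert: 0.03427 mg/L × 1000 = 34.27 µg/L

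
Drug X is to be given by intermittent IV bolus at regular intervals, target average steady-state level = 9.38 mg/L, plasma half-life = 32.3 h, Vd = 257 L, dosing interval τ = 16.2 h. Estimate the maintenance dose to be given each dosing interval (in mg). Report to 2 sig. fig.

k = ln2 / t½ = 0.693147 / 32.3 = 0.02146 h⁻¹
CL = k × Vd = 0.02146 × 257 = 5.515 L/h
At steady state, Dose/τ = Css × CL.
Dose = Css × CL × τ = 9.38 × 5.515 × 16.2 = 838.0 mg

840 mg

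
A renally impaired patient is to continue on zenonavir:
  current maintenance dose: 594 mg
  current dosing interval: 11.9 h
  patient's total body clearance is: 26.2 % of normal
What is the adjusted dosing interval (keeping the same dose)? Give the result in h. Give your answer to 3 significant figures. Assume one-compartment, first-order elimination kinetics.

45.4 h

To keep the same average steady-state level, dosing rate must scale with clearance.
CL ratio = 26.2 / 100 = 0.2620
New interval (same dose) = 11.9 / 0.2620 = 45.42 h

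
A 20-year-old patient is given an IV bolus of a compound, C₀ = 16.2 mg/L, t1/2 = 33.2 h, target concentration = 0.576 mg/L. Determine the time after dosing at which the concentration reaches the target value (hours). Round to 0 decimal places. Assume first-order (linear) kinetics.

160 h

k = ln2 / t½ = 0.693147 / 33.2 = 0.02088 h⁻¹
t = ln(C₀ / C) / k = ln(16.20 / 0.576) / 0.02088
  = ln(28.13) / 0.02088 = 3.337 / 0.02088 = 159.8 h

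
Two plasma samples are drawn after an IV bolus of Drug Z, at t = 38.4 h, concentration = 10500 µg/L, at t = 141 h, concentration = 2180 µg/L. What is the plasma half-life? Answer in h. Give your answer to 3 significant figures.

k = ln(C₁/C₂) / (t₂ − t₁) = ln(10500/2180) / (141 − 38.4)
  = 1.572 / 102.6 = 0.01532 h⁻¹
t½ = ln2 / k = 0.693147 / 0.01532 = 45.24 h

45.2 h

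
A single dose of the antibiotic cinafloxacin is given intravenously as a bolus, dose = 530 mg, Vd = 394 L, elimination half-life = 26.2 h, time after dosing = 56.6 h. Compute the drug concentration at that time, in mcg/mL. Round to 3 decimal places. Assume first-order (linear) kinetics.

C₀ = Dose / Vd = 530.0 / 394 = 1.345 mg/L
k = ln2 / t½ = 0.693147 / 26.2 = 0.02646 h⁻¹
C = C₀ · e^(−k·t) = 1.345 × e^(−0.02646 × 56.6)
  = 1.345 × 0.2237 = 0.3009 mg/L
(0.3009 mg/L = 0.3009 mcg/mL)

0.301 mcg/mL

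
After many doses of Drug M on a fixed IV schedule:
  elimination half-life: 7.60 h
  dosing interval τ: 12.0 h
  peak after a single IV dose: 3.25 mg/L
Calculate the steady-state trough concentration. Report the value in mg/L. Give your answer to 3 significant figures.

k = ln2 / t½ = 0.693147 / 7.60 = 0.09120 h⁻¹
e^(−kτ) = e^(−0.09120 × 12.0) = 0.3347
Accumulation ratio R = 1 / (1 − e^(−kτ)) = 1 / (1 − 0.3347) = 1.503
Steady-state trough = C₀ × R × e^(−kτ) = 3.25 × 1.503 × 0.3347 = 1.635 mg/L

1.64 mg/L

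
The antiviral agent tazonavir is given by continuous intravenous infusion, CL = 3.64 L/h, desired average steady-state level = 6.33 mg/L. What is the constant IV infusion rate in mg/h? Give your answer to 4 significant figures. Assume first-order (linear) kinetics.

At steady state, infusion rate R₀ = Css × CL = 6.33 × 3.640 = 23.04 mg/h

23.04 mg/h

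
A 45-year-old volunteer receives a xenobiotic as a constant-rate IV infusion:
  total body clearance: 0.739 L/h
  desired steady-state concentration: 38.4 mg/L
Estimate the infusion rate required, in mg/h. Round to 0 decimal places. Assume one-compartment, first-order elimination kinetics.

28 mg/h

At steady state, infusion rate R₀ = Css × CL = 38.4 × 0.7390 = 28.38 mg/h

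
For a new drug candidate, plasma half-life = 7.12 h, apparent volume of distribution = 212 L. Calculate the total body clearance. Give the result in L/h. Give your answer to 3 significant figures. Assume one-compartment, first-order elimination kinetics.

k = ln2 / t½ = 0.693147 / 7.12 = 0.09735 h⁻¹
CL = k × Vd = 0.09735 × 212 = 20.64 L/h

20.6 L/h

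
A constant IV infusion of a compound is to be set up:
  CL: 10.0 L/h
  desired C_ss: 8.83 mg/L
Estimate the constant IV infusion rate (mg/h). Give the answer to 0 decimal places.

At steady state, infusion rate R₀ = Css × CL = 8.83 × 10.00 = 88.30 mg/h

88 mg/h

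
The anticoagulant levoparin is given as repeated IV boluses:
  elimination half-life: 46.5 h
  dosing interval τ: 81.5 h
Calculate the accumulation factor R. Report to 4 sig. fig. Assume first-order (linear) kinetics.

k = ln2 / t½ = 0.693147 / 46.5 = 0.01491 h⁻¹
e^(−kτ) = e^(−0.01491 × 81.5) = 0.2967
Accumulation ratio R = 1 / (1 − e^(−kτ)) = 1 / (1 − 0.2967) = 1.422

1.422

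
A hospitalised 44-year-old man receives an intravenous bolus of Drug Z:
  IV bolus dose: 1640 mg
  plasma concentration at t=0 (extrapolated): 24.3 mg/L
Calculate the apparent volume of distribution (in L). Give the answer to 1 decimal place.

Vd = Dose / C₀ = 1640 / 24.3 = 67.49 L

67.5 L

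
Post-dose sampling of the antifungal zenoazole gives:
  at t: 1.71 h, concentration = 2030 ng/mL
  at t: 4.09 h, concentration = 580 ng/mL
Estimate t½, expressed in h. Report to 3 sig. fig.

1.32 h

k = ln(C₁/C₂) / (t₂ − t₁) = ln(2030/580) / (4.09 − 1.71)
  = 1.253 / 2.380 = 0.5265 h⁻¹
t½ = ln2 / k = 0.693147 / 0.5265 = 1.317 h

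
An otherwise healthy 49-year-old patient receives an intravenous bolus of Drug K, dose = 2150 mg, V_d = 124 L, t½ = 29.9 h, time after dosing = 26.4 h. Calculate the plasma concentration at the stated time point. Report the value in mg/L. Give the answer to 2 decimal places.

9.40 mg/L

C₀ = Dose / Vd = 2150 / 124 = 17.34 mg/L
k = ln2 / t½ = 0.693147 / 29.9 = 0.02318 h⁻¹
C = C₀ · e^(−k·t) = 17.34 × e^(−0.02318 × 26.4)
  = 17.34 × 0.5423 = 9.403 mg/L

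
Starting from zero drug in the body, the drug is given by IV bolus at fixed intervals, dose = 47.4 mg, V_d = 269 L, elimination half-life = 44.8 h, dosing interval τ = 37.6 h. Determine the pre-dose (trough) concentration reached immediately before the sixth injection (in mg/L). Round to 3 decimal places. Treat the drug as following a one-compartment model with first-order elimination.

0.211 mg/L

C₀ per dose = Dose / Vd = 47.4 / 269 = 0.1762 mg/L
k = ln2 / t½ = 0.693147 / 44.8 = 0.01547 h⁻¹
Fraction remaining after one interval: r = e^(−kτ) = e^(−0.01547 × 37.6) = 0.5590
Before dose 6, 5 doses have been given (aged 1τ, 2τ, 3τ, 4τ, 5τ).
C_trough = C₀ × (r + r² + … + r^5) = C₀ × r(1−r^5)/(1−r)
        = 0.1762 × 0.5590 × (1 − 0.05458) / (1 − 0.5590) = 0.2112 mg/L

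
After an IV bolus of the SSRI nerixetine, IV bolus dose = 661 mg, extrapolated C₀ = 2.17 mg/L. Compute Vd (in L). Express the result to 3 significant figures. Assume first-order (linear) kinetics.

305 L

Vd = Dose / C₀ = 661.0 / 2.17 = 304.6 L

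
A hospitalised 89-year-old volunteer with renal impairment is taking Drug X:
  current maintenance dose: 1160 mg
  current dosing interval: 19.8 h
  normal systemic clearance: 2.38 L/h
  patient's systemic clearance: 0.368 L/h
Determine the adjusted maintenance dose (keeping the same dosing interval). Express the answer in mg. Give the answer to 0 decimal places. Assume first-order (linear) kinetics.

To keep the same average steady-state level, dosing rate must scale with clearance.
CL ratio = 0.368 / 2.38 = 0.1546
New dose (same interval) = 1160 × 0.1546 = 179.3 mg

179 mg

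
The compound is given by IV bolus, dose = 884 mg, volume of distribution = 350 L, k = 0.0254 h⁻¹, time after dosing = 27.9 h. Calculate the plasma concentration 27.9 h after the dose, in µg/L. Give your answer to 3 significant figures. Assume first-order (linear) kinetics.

C₀ = Dose / Vd = 884.0 / 350 = 2.526 mg/L
C = C₀ · e^(−k·t) = 2.526 × e^(−0.02540 × 27.9)
  = 2.526 × 0.4923 = 1.244 mg/L
Convert: 1.244 mg/L × 1000 = 1244 µg/L

1240 µg/L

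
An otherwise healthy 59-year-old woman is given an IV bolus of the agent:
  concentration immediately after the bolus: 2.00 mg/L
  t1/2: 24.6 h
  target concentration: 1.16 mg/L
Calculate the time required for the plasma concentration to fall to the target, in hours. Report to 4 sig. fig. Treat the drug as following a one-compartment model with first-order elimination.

k = ln2 / t½ = 0.693147 / 24.6 = 0.02818 h⁻¹
t = ln(C₀ / C) / k = ln(2.000 / 1.16) / 0.02818
  = ln(1.724) / 0.02818 = 0.5446 / 0.02818 = 19.33 h

19.33 h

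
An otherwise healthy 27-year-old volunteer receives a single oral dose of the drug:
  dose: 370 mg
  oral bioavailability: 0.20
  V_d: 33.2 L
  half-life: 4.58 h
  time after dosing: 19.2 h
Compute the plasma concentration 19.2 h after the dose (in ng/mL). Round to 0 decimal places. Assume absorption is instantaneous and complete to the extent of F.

Amount reaching circulation = F × Dose = 0.20 × 370.0 = 74.00 mg
C₀ = F·Dose / Vd = 74.00 / 33.2 = 2.229 mg/L
k = ln2 / t½ = 0.693147 / 4.58 = 0.1513 h⁻¹
C = C₀ · e^(−k·t) = 2.229 × e^(−0.1513 × 19.2)
  = 2.229 × 0.05475 = 0.1220 mg/L
Convert: 0.1220 mg/L × 1000 = 122.0 ng/mL

122 ng/mL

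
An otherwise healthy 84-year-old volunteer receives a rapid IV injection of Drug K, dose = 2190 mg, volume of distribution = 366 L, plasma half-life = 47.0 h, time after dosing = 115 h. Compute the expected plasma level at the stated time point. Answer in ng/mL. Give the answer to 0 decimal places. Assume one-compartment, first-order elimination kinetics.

C₀ = Dose / Vd = 2190 / 366 = 5.984 mg/L
k = ln2 / t½ = 0.693147 / 47.0 = 0.01475 h⁻¹
C = C₀ · e^(−k·t) = 5.984 × e^(−0.01475 × 115)
  = 5.984 × 0.1834 = 1.097 mg/L
Convert: 1.097 mg/L × 1000 = 1097 ng/mL

1097 ng/mL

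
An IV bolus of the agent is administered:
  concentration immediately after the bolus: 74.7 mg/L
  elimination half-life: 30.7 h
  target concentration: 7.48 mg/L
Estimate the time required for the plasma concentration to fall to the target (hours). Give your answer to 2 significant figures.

100 h

k = ln2 / t½ = 0.693147 / 30.7 = 0.02258 h⁻¹
t = ln(C₀ / C) / k = ln(74.70 / 7.48) / 0.02258
  = ln(9.987) / 0.02258 = 2.301 / 0.02258 = 101.9 h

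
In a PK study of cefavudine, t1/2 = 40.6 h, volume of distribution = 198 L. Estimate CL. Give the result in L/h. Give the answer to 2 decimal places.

k = ln2 / t½ = 0.693147 / 40.6 = 0.01707 h⁻¹
CL = k × Vd = 0.01707 × 198 = 3.380 L/h

3.38 L/h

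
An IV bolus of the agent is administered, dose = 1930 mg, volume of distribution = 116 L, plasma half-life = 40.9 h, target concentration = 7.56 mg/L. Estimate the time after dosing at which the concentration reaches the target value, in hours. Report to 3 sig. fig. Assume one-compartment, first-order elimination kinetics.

C₀ = Dose / Vd = 1930 / 116 = 16.64 mg/L
k = ln2 / t½ = 0.693147 / 40.9 = 0.01695 h⁻¹
t = ln(C₀ / C) / k = ln(16.64 / 7.56) / 0.01695
  = ln(2.201) / 0.01695 = 0.7889 / 0.01695 = 46.54 h

46.5 h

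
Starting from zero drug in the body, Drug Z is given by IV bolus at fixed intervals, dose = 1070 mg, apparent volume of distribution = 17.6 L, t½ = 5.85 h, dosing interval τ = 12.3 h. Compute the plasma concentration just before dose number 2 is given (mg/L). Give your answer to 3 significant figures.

C₀ per dose = Dose / Vd = 1070 / 17.6 = 60.80 mg/L
k = ln2 / t½ = 0.693147 / 5.85 = 0.1185 h⁻¹
Fraction remaining after one interval: r = e^(−kτ) = e^(−0.1185 × 12.3) = 0.2328
Before dose 2, 1 dose has been given (aged 1τ).
C_trough = C₀ × r = 60.80 × 0.2328 = 14.15 mg/L

14.2 mg/L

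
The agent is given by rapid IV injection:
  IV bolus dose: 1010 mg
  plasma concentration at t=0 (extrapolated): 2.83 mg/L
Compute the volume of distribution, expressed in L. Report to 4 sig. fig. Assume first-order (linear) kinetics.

Vd = Dose / C₀ = 1010 / 2.83 = 356.9 L

356.9 L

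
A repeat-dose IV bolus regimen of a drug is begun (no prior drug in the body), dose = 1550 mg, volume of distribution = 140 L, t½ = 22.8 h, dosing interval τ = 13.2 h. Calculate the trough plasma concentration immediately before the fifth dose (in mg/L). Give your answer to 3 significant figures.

17.9 mg/L

C₀ per dose = Dose / Vd = 1550 / 140 = 11.07 mg/L
k = ln2 / t½ = 0.693147 / 22.8 = 0.03040 h⁻¹
Fraction remaining after one interval: r = e^(−kτ) = e^(−0.03040 × 13.2) = 0.6695
Before dose 5, 4 doses have been given (aged 1τ, 2τ, 3τ, 4τ).
C_trough = C₀ × (r + r² + … + r^4) = C₀ × r(1−r^4)/(1−r)
        = 11.07 × 0.6695 × (1 − 0.2009) / (1 − 0.6695) = 17.92 mg/L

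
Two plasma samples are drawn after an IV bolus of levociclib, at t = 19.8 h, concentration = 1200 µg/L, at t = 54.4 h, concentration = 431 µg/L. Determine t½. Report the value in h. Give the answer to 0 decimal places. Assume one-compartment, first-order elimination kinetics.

23 h

k = ln(C₁/C₂) / (t₂ − t₁) = ln(1200/431) / (54.4 − 19.8)
  = 1.024 / 34.60 = 0.02960 h⁻¹
t½ = ln2 / k = 0.693147 / 0.02960 = 23.42 h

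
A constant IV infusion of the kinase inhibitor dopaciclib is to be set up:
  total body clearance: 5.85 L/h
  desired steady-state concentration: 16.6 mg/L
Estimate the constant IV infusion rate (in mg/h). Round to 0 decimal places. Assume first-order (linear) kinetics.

97 mg/h

At steady state, infusion rate R₀ = Css × CL = 16.6 × 5.850 = 97.11 mg/h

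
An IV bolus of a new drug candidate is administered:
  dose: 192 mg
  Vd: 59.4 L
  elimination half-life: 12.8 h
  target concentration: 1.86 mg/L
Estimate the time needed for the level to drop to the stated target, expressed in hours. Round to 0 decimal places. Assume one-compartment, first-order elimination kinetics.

10 h

C₀ = Dose / Vd = 192.0 / 59.4 = 3.232 mg/L
k = ln2 / t½ = 0.693147 / 12.8 = 0.05415 h⁻¹
t = ln(C₀ / C) / k = ln(3.232 / 1.86) / 0.05415
  = ln(1.738) / 0.05415 = 0.5527 / 0.05415 = 10.21 h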